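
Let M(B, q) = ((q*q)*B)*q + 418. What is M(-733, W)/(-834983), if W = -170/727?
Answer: -164213792694/320834354715089 ≈ -0.00051183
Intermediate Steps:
W = -170/727 (W = -170*1/727 = -170/727 ≈ -0.23384)
M(B, q) = 418 + B*q³ (M(B, q) = (q²*B)*q + 418 = (B*q²)*q + 418 = B*q³ + 418 = 418 + B*q³)
M(-733, W)/(-834983) = (418 - 733*(-170/727)³)/(-834983) = (418 - 733*(-4913000/384240583))*(-1/834983) = (418 + 3601229000/384240583)*(-1/834983) = (164213792694/384240583)*(-1/834983) = -164213792694/320834354715089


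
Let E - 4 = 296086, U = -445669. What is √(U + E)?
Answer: I*√149579 ≈ 386.75*I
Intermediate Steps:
E = 296090 (E = 4 + 296086 = 296090)
√(U + E) = √(-445669 + 296090) = √(-149579) = I*√149579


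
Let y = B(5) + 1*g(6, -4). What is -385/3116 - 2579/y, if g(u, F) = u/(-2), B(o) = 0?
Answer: 8035009/9348 ≈ 859.54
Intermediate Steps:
g(u, F) = -u/2 (g(u, F) = u*(-½) = -u/2)
y = -3 (y = 0 + 1*(-½*6) = 0 + 1*(-3) = 0 - 3 = -3)
-385/3116 - 2579/y = -385/3116 - 2579/(-3) = -385*1/3116 - 2579*(-⅓) = -385/3116 + 2579/3 = 8035009/9348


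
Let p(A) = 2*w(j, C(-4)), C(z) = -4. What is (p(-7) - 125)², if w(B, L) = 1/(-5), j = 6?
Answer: 393129/25 ≈ 15725.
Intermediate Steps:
w(B, L) = -⅕
p(A) = -⅖ (p(A) = 2*(-⅕) = -⅖)
(p(-7) - 125)² = (-⅖ - 125)² = (-627/5)² = 393129/25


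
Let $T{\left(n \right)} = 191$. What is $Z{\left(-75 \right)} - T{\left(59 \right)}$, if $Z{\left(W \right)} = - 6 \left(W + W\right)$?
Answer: $709$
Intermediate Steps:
$Z{\left(W \right)} = - 12 W$ ($Z{\left(W \right)} = - 6 \cdot 2 W = - 12 W$)
$Z{\left(-75 \right)} - T{\left(59 \right)} = \left(-12\right) \left(-75\right) - 191 = 900 - 191 = 709$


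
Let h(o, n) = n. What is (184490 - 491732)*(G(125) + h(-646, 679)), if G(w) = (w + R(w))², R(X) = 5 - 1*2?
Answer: -5242470246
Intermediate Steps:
R(X) = 3 (R(X) = 5 - 2 = 3)
G(w) = (3 + w)² (G(w) = (w + 3)² = (3 + w)²)
(184490 - 491732)*(G(125) + h(-646, 679)) = (184490 - 491732)*((3 + 125)² + 679) = -307242*(128² + 679) = -307242*(16384 + 679) = -307242*17063 = -5242470246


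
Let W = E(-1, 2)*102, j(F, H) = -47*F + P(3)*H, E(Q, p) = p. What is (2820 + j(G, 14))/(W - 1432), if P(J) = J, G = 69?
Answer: 381/1228 ≈ 0.31026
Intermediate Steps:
j(F, H) = -47*F + 3*H
W = 204 (W = 2*102 = 204)
(2820 + j(G, 14))/(W - 1432) = (2820 + (-47*69 + 3*14))/(204 - 1432) = (2820 + (-3243 + 42))/(-1228) = (2820 - 3201)*(-1/1228) = -381*(-1/1228) = 381/1228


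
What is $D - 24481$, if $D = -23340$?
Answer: $-47821$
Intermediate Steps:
$D - 24481 = -23340 - 24481 = -47821$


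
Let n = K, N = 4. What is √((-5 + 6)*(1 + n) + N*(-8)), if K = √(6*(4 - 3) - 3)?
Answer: √(-31 + √3) ≈ 5.41*I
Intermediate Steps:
K = √3 (K = √(6*1 - 3) = √(6 - 3) = √3 ≈ 1.7320)
n = √3 ≈ 1.7320
√((-5 + 6)*(1 + n) + N*(-8)) = √((-5 + 6)*(1 + √3) + 4*(-8)) = √(1*(1 + √3) - 32) = √((1 + √3) - 32) = √(-31 + √3)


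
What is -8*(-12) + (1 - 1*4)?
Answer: 93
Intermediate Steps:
-8*(-12) + (1 - 1*4) = 96 + (1 - 4) = 96 - 3 = 93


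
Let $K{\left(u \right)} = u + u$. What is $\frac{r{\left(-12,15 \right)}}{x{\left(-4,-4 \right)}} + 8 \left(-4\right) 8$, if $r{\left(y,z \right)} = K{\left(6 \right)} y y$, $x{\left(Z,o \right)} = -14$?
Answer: $- \frac{2656}{7} \approx -379.43$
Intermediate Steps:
$K{\left(u \right)} = 2 u$
$r{\left(y,z \right)} = 12 y^{2}$ ($r{\left(y,z \right)} = 2 \cdot 6 y y = 12 y y = 12 y^{2}$)
$\frac{r{\left(-12,15 \right)}}{x{\left(-4,-4 \right)}} + 8 \left(-4\right) 8 = \frac{12 \left(-12\right)^{2}}{-14} + 8 \left(-4\right) 8 = 12 \cdot 144 \left(- \frac{1}{14}\right) - 256 = 1728 \left(- \frac{1}{14}\right) - 256 = - \frac{864}{7} - 256 = - \frac{2656}{7}$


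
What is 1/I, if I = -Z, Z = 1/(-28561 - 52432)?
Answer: 80993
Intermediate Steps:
Z = -1/80993 (Z = 1/(-80993) = -1/80993 ≈ -1.2347e-5)
I = 1/80993 (I = -1*(-1/80993) = 1/80993 ≈ 1.2347e-5)
1/I = 1/(1/80993) = 80993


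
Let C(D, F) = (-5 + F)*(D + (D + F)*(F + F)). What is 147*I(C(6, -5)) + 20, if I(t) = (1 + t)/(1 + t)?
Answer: 167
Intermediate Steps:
C(D, F) = (-5 + F)*(D + 2*F*(D + F)) (C(D, F) = (-5 + F)*(D + (D + F)*(2*F)) = (-5 + F)*(D + 2*F*(D + F)))
I(t) = 1
147*I(C(6, -5)) + 20 = 147*1 + 20 = 147 + 20 = 167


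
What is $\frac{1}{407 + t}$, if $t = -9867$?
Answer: $- \frac{1}{9460} \approx -0.00010571$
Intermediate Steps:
$\frac{1}{407 + t} = \frac{1}{407 - 9867} = \frac{1}{-9460} = - \frac{1}{9460}$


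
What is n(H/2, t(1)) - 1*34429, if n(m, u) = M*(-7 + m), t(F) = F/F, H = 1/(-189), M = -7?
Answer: -1856519/54 ≈ -34380.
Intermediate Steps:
H = -1/189 ≈ -0.0052910
t(F) = 1
n(m, u) = 49 - 7*m (n(m, u) = -7*(-7 + m) = 49 - 7*m)
n(H/2, t(1)) - 1*34429 = (49 - (-1)/(27*2)) - 1*34429 = (49 - (-1)/(27*2)) - 34429 = (49 - 7*(-1/378)) - 34429 = (49 + 1/54) - 34429 = 2647/54 - 34429 = -1856519/54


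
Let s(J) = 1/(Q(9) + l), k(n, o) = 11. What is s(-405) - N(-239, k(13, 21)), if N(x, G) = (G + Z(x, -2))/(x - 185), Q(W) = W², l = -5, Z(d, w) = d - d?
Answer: 315/8056 ≈ 0.039101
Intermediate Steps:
Z(d, w) = 0
N(x, G) = G/(-185 + x) (N(x, G) = (G + 0)/(x - 185) = G/(-185 + x))
s(J) = 1/76 (s(J) = 1/(9² - 5) = 1/(81 - 5) = 1/76)
s(-405) - N(-239, k(13, 21)) = 1/76 - 11/(-185 - 239) = 1/76 - 11/(-424) = 1/76 - 11*(-1)/424 = 1/76 - 1*(-11/424) = 1/76 + 11/424 = 315/8056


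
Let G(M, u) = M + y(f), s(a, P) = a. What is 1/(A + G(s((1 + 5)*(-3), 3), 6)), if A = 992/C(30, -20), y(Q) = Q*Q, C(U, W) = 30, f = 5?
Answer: 15/601 ≈ 0.024958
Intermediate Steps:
y(Q) = Q**2
G(M, u) = 25 + M (G(M, u) = M + 5**2 = M + 25 = 25 + M)
A = 496/15 (A = 992/30 = 992*(1/30) = 496/15 ≈ 33.067)
1/(A + G(s((1 + 5)*(-3), 3), 6)) = 1/(496/15 + (25 + (1 + 5)*(-3))) = 1/(496/15 + (25 + 6*(-3))) = 1/(496/15 + (25 - 18)) = 1/(496/15 + 7) = 1/(601/15) = 15/601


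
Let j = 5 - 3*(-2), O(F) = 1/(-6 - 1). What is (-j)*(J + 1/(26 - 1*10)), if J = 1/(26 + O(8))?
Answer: -3223/2896 ≈ -1.1129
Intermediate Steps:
O(F) = -1/7 (O(F) = 1/(-7) = -1/7)
j = 11 (j = 5 + 6 = 11)
J = 7/181 (J = 1/(26 - 1/7) = 1/(181/7) = 7/181 ≈ 0.038674)
(-j)*(J + 1/(26 - 1*10)) = (-1*11)*(7/181 + 1/(26 - 1*10)) = -11*(7/181 + 1/(26 - 10)) = -11*(7/181 + 1/16) = -11*293/2896 = -3223/2896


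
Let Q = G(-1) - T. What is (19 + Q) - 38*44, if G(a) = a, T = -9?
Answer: -1645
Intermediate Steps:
Q = 8 (Q = -1 - 1*(-9) = -1 + 9 = 8)
(19 + Q) - 38*44 = (19 + 8) - 38*44 = 27 - 1672 = -1645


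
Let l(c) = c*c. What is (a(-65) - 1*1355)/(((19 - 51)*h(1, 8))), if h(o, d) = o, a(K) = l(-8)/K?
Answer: 88139/2080 ≈ 42.375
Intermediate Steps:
l(c) = c²
a(K) = 64/K (a(K) = (-8)²/K = 64/K)
(a(-65) - 1*1355)/(((19 - 51)*h(1, 8))) = (64/(-65) - 1*1355)/(((19 - 51)*1)) = (64*(-1/65) - 1355)/((-32*1)) = (-64/65 - 1355)/(-32) = -88139/65*(-1/32) = 88139/2080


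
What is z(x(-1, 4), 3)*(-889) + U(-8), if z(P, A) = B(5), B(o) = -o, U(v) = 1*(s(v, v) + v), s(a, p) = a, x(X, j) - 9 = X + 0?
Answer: 4429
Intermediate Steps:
x(X, j) = 9 + X (x(X, j) = 9 + (X + 0) = 9 + X)
U(v) = 2*v (U(v) = 1*(v + v) = 1*(2*v) = 2*v)
z(P, A) = -5 (z(P, A) = -1*5 = -5)
z(x(-1, 4), 3)*(-889) + U(-8) = -5*(-889) + 2*(-8) = 4445 - 16 = 4429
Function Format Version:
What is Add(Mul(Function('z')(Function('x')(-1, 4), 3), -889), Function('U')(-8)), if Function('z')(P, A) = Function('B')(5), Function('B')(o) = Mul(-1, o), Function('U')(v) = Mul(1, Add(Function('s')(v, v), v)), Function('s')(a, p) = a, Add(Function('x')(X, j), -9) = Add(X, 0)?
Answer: 4429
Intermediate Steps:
Function('x')(X, j) = Add(9, X) (Function('x')(X, j) = Add(9, Add(X, 0)) = Add(9, X))
Function('U')(v) = Mul(2, v) (Function('U')(v) = Mul(1, Add(v, v)) = Mul(1, Mul(2, v)) = Mul(2, v))
Function('z')(P, A) = -5 (Function('z')(P, A) = Mul(-1, 5) = -5)
Add(Mul(Function('z')(Function('x')(-1, 4), 3), -889), Function('U')(-8)) = Add(Mul(-5, -889), Mul(2, -8)) = Add(4445, -16) = 4429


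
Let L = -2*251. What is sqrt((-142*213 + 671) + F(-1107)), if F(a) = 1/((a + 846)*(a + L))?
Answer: I*sqrt(579529231500514)/139983 ≈ 171.97*I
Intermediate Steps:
L = -502
F(a) = 1/((-502 + a)*(846 + a)) (F(a) = 1/((a + 846)*(a - 502)) = 1/((846 + a)*(-502 + a)) = 1/((-502 + a)*(846 + a)))
sqrt((-142*213 + 671) + F(-1107)) = sqrt((-142*213 + 671) + 1/(-424692 + (-1107)**2 + 344*(-1107))) = sqrt((-30246 + 671) + 1/(-424692 + 1225449 - 380808)) = sqrt(-29575 + 1/419949) = sqrt(-12419991674/419949) = I*sqrt(579529231500514)/139983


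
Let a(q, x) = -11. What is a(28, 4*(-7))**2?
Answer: 121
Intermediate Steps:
a(28, 4*(-7))**2 = (-11)**2 = 121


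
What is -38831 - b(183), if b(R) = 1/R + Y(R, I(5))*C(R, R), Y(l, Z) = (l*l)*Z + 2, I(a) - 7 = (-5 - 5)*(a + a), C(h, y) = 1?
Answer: 562842851/183 ≈ 3.0756e+6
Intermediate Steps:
I(a) = 7 - 20*a (I(a) = 7 + (-5 - 5)*(a + a) = 7 - 20*a)
Y(l, Z) = 2 + Z*l² (Y(l, Z) = l²*Z + 2 = Z*l² + 2 = 2 + Z*l²)
b(R) = 2 + 1/R - 93*R² (b(R) = 1/R + (2 + (7 - 20*5)*R²)*1 = 1/R + (2 + (7 - 100)*R²)*1 = 1/R + (2 - 93*R²)*1 = 1/R + (2 - 93*R²) = 2 + 1/R - 93*R²)
-38831 - b(183) = -38831 - (2 + 1/183 - 93*183²) = -38831 - (2 + 1/183 - 93*33489) = -38831 - (2 + 1/183 - 3114477) = -38831 - 1*(-569948924/183) = -38831 + 569948924/183 = 562842851/183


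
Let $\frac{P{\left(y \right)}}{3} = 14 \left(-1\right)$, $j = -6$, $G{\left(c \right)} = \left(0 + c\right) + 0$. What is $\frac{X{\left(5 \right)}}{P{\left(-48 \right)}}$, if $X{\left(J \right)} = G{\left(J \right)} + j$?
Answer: $\frac{1}{42} \approx 0.02381$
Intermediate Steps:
$G{\left(c \right)} = c$ ($G{\left(c \right)} = c + 0 = c$)
$P{\left(y \right)} = -42$ ($P{\left(y \right)} = 3 \cdot 14 \left(-1\right) = 3 \left(-14\right) = -42$)
$X{\left(J \right)} = -6 + J$ ($X{\left(J \right)} = J - 6 = -6 + J$)
$\frac{X{\left(5 \right)}}{P{\left(-48 \right)}} = \frac{-6 + 5}{-42} = \left(-1\right) \left(- \frac{1}{42}\right) = \frac{1}{42}$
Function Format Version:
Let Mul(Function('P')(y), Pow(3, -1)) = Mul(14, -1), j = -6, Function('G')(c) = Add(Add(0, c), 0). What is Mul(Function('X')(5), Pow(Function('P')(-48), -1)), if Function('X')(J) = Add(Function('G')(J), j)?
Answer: Rational(1, 42) ≈ 0.023810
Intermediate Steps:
Function('G')(c) = c (Function('G')(c) = Add(c, 0) = c)
Function('P')(y) = -42 (Function('P')(y) = Mul(3, Mul(14, -1)) = Mul(3, -14) = -42)
Function('X')(J) = Add(-6, J) (Function('X')(J) = Add(J, -6) = Add(-6, J))
Mul(Function('X')(5), Pow(Function('P')(-48), -1)) = Mul(Add(-6, 5), Pow(-42, -1)) = Mul(-1, Rational(-1, 42)) = Rational(1, 42)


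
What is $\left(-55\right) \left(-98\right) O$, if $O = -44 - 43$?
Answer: $-468930$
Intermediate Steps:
$O = -87$
$\left(-55\right) \left(-98\right) O = \left(-55\right) \left(-98\right) \left(-87\right) = 5390 \left(-87\right) = -468930$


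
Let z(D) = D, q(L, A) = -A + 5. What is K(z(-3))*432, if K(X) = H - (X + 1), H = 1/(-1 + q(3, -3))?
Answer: 6480/7 ≈ 925.71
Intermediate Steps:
q(L, A) = 5 - A
H = ⅐ (H = 1/(-1 + (5 - 1*(-3))) = 1/(-1 + (5 + 3)) = 1/(-1 + 8) = 1/7 = ⅐ ≈ 0.14286)
K(X) = -6/7 - X (K(X) = ⅐ - (X + 1) = ⅐ - (1 + X) = ⅐ + (-1 - X) = -6/7 - X)
K(z(-3))*432 = (-6/7 - 1*(-3))*432 = (-6/7 + 3)*432 = (15/7)*432 = 6480/7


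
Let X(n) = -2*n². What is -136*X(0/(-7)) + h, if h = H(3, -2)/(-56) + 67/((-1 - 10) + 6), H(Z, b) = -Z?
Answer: -3737/280 ≈ -13.346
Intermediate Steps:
h = -3737/280 (h = -1*3/(-56) + 67/((-1 - 10) + 6) = -3*(-1/56) + 67/(-11 + 6) = 3/56 + 67/(-5) = 3/56 + 67*(-⅕) = 3/56 - 67/5 = -3737/280 ≈ -13.346)
-136*X(0/(-7)) + h = -(-272)*(0/(-7))² - 3737/280 = -(-272)*(0*(-⅐))² - 3737/280 = -(-272)*0² - 3737/280 = -(-272)*0 - 3737/280 = -136*0 - 3737/280 = 0 - 3737/280 = -3737/280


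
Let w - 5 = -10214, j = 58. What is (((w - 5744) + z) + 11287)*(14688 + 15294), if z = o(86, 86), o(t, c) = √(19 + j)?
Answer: -139896012 + 29982*√77 ≈ -1.3963e+8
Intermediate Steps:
w = -10209 (w = 5 - 10214 = -10209)
o(t, c) = √77 (o(t, c) = √(19 + 58) = √77)
z = √77 ≈ 8.7750
(((w - 5744) + z) + 11287)*(14688 + 15294) = (((-10209 - 5744) + √77) + 11287)*(14688 + 15294) = ((-15953 + √77) + 11287)*29982 = (-4666 + √77)*29982 = -139896012 + 29982*√77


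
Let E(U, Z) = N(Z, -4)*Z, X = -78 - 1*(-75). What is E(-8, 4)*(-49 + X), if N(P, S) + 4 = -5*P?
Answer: 4992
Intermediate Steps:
N(P, S) = -4 - 5*P
X = -3 (X = -78 + 75 = -3)
E(U, Z) = Z*(-4 - 5*Z) (E(U, Z) = (-4 - 5*Z)*Z = Z*(-4 - 5*Z))
E(-8, 4)*(-49 + X) = (-1*4*(4 + 5*4))*(-49 - 3) = -1*4*(4 + 20)*(-52) = -1*4*24*(-52) = -96*(-52) = 4992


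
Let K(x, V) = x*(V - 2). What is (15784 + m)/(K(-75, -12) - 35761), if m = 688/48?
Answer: -47395/104133 ≈ -0.45514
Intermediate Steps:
K(x, V) = x*(-2 + V)
m = 43/3 (m = 688*(1/48) = 43/3 ≈ 14.333)
(15784 + m)/(K(-75, -12) - 35761) = (15784 + 43/3)/(-75*(-2 - 12) - 35761) = 47395/(3*(-75*(-14) - 35761)) = 47395/(3*(1050 - 35761)) = (47395/3)/(-34711) = (47395/3)*(-1/34711) = -47395/104133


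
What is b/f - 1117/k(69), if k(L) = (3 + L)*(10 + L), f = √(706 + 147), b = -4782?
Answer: -1117/5688 - 4782*√853/853 ≈ -163.93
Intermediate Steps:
f = √853 ≈ 29.206
b/f - 1117/k(69) = -4782*√853/853 - 1117/(30 + 69² + 13*69) = -4782*√853/853 - 1117/(30 + 4761 + 897) = -4782*√853/853 - 1117/5688 = -1117/5688 - 4782*√853/853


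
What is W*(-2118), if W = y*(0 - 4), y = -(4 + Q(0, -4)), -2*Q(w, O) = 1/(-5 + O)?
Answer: -103076/3 ≈ -34359.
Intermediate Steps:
Q(w, O) = -1/(2*(-5 + O))
y = -73/18 (y = -(4 - 1/(-10 + 2*(-4))) = -(4 - 1/(-10 - 8)) = -(4 - 1/(-18)) = -(4 - 1*(-1/18)) = -(4 + 1/18) = -1*73/18 = -73/18 ≈ -4.0556)
W = 146/9 (W = -73*(0 - 4)/18 = -73/18*(-4) = 146/9 ≈ 16.222)
W*(-2118) = (146/9)*(-2118) = -103076/3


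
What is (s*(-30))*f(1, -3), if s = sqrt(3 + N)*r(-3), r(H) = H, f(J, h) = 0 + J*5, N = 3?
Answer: 450*sqrt(6) ≈ 1102.3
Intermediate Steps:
f(J, h) = 5*J (f(J, h) = 0 + 5*J = 5*J)
s = -3*sqrt(6) (s = sqrt(3 + 3)*(-3) = sqrt(6)*(-3) = -3*sqrt(6) ≈ -7.3485)
(s*(-30))*f(1, -3) = (-3*sqrt(6)*(-30))*(5*1) = (90*sqrt(6))*5 = 450*sqrt(6)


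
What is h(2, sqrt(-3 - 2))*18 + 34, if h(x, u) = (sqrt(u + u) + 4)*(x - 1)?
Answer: 106 + 18*5**(1/4)*(1 + I) ≈ 132.92 + 26.916*I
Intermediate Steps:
h(x, u) = (-1 + x)*(4 + sqrt(2)*sqrt(u)) (h(x, u) = (sqrt(2*u) + 4)*(-1 + x) = (sqrt(2)*sqrt(u) + 4)*(-1 + x) = (4 + sqrt(2)*sqrt(u))*(-1 + x) = (-1 + x)*(4 + sqrt(2)*sqrt(u)))
h(2, sqrt(-3 - 2))*18 + 34 = (-4 + 4*2 - sqrt(2)*sqrt(sqrt(-3 - 2)) + 2*sqrt(2)*sqrt(sqrt(-3 - 2)))*18 + 34 = (-4 + 8 - sqrt(2)*sqrt(sqrt(-5)) + 2*sqrt(2)*sqrt(sqrt(-5)))*18 + 34 = (-4 + 8 - sqrt(2)*sqrt(I*sqrt(5)) + 2*sqrt(2)*sqrt(I*sqrt(5)))*18 + 34 = (-4 + 8 - sqrt(2)*5**(1/4)*sqrt(I) + 2*sqrt(2)*(5**(1/4)*sqrt(I)))*18 + 34 = (-4 + 8 - sqrt(2)*5**(1/4)*sqrt(I) + 2*sqrt(2)*5**(1/4)*sqrt(I))*18 + 34 = (4 + sqrt(2)*5**(1/4)*sqrt(I))*18 + 34 = (72 + 18*sqrt(2)*5**(1/4)*sqrt(I)) + 34 = 106 + 18*sqrt(2)*5**(1/4)*sqrt(I)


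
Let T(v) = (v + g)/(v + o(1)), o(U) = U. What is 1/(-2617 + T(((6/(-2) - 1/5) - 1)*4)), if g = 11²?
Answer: -79/207264 ≈ -0.00038116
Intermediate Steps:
g = 121
T(v) = (121 + v)/(1 + v) (T(v) = (v + 121)/(v + 1) = (121 + v)/(1 + v))
1/(-2617 + T(((6/(-2) - 1/5) - 1)*4)) = 1/(-2617 + (121 + ((6/(-2) - 1/5) - 1)*4)/(1 + ((6/(-2) - 1/5) - 1)*4)) = 1/(-2617 + (121 + ((6*(-½) - 1*⅕) - 1)*4)/(1 + ((6*(-½) - 1*⅕) - 1)*4)) = 1/(-2617 + (121 + ((-3 - ⅕) - 1)*4)/(1 + ((-3 - ⅕) - 1)*4)) = 1/(-2617 + (121 + (-16/5 - 1)*4)/(1 + (-16/5 - 1)*4)) = 1/(-2617 + (121 - 21/5*4)/(1 - 21/5*4)) = 1/(-2617 + (121 - 84/5)/(1 - 84/5)) = 1/(-2617 + (521/5)/(-79/5)) = 1/(-2617 - 5/79*521/5) = 1/(-2617 - 521/79) = 1/(-207264/79) = -79/207264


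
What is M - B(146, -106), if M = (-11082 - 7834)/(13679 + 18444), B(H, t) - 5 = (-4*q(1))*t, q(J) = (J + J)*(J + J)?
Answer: -54660139/32123 ≈ -1701.6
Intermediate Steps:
q(J) = 4*J**2 (q(J) = (2*J)*(2*J) = 4*J**2)
B(H, t) = 5 - 16*t (B(H, t) = 5 + (-16*1**2)*t = 5 + (-16)*t = 5 + (-4*4)*t = 5 - 16*t)
M = -18916/32123 ≈ -0.58886
M - B(146, -106) = -18916/32123 - (5 - 16*(-106)) = -18916/32123 - (5 + 1696) = -18916/32123 - 1*1701 = -18916/32123 - 1701 = -54660139/32123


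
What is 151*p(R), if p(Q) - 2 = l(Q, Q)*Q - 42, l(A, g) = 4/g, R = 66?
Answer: -5436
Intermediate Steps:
p(Q) = -36 (p(Q) = 2 + ((4/Q)*Q - 42) = 2 + (4 - 42) = 2 - 38 = -36)
151*p(R) = 151*(-36) = -5436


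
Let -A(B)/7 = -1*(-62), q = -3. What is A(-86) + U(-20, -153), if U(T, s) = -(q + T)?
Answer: -411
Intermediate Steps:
A(B) = -434 (A(B) = -(-7)*(-62) = -7*62 = -434)
U(T, s) = 3 - T (U(T, s) = -(-3 + T) = 3 - T)
A(-86) + U(-20, -153) = -434 + (3 - 1*(-20)) = -434 + (3 + 20) = -434 + 23 = -411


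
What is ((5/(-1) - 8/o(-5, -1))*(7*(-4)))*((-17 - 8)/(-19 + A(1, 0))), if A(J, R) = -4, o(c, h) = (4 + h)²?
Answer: 37100/207 ≈ 179.23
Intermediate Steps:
((5/(-1) - 8/o(-5, -1))*(7*(-4)))*((-17 - 8)/(-19 + A(1, 0))) = ((5/(-1) - 8/(4 - 1)²)*(7*(-4)))*((-17 - 8)/(-19 - 4)) = ((5*(-1) - 8/(3²))*(-28))*(-25/(-23)) = ((-5 - 8/9)*(-28))*(-25*(-1/23)) = ((-5 - 8*⅑)*(-28))*(25/23) = ((-5 - 8/9)*(-28))*(25/23) = -53/9*(-28)*(25/23) = (1484/9)*(25/23) = 37100/207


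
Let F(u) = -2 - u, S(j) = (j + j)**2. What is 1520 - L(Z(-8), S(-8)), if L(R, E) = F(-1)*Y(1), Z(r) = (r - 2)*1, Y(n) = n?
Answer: 1521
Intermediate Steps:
S(j) = 4*j**2 (S(j) = (2*j)**2 = 4*j**2)
Z(r) = -2 + r (Z(r) = (-2 + r)*1 = -2 + r)
L(R, E) = -1 (L(R, E) = (-2 - 1*(-1))*1 = (-2 + 1)*1 = -1*1 = -1)
1520 - L(Z(-8), S(-8)) = 1520 - 1*(-1) = 1520 + 1 = 1521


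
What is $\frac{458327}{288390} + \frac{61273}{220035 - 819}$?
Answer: $\frac{6563507339}{3512205680} \approx 1.8688$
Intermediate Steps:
$\frac{458327}{288390} + \frac{61273}{220035 - 819} = 458327 \cdot \frac{1}{288390} + \frac{61273}{220035 - 819} = \frac{458327}{288390} + \frac{61273}{219216} = \frac{6563507339}{3512205680}$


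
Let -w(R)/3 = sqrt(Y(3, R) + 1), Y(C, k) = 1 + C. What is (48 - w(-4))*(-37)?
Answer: -1776 - 111*sqrt(5) ≈ -2024.2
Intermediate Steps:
w(R) = -3*sqrt(5) (w(R) = -3*sqrt((1 + 3) + 1) = -3*sqrt(4 + 1) = -3*sqrt(5))
(48 - w(-4))*(-37) = (48 - (-3)*sqrt(5))*(-37) = (48 + 3*sqrt(5))*(-37) = -1776 - 111*sqrt(5)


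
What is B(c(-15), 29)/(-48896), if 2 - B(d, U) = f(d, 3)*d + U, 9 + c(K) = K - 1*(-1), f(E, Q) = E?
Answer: 139/12224 ≈ 0.011371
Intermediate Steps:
c(K) = -8 + K (c(K) = -9 + (K - 1*(-1)) = -9 + (K + 1) = -9 + (1 + K) = -8 + K)
B(d, U) = 2 - U - d² (B(d, U) = 2 - (d*d + U) = 2 - (d² + U) = 2 - (U + d²) = 2 + (-U - d²) = 2 - U - d²)
B(c(-15), 29)/(-48896) = (2 - 1*29 - (-8 - 15)²)/(-48896) = (2 - 29 - 1*(-23)²)*(-1/48896) = (2 - 29 - 1*529)*(-1/48896) = (2 - 29 - 529)*(-1/48896) = -556*(-1/48896) = 139/12224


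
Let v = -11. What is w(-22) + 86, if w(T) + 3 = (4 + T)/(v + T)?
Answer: 919/11 ≈ 83.545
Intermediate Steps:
w(T) = -3 + (4 + T)/(-11 + T)
w(-22) + 86 = (37 - 2*(-22))/(-11 - 22) + 86 = (37 + 44)/(-33) + 86 = -1/33*81 + 86 = -27/11 + 86 = 919/11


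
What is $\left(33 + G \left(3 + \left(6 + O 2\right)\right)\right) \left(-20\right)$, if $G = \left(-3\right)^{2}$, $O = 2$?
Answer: $-3000$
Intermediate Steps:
$G = 9$
$\left(33 + G \left(3 + \left(6 + O 2\right)\right)\right) \left(-20\right) = \left(33 + 9 \left(3 + \left(6 + 2 \cdot 2\right)\right)\right) \left(-20\right) = \left(33 + 9 \left(3 + \left(6 + 4\right)\right)\right) \left(-20\right) = \left(33 + 9 \left(3 + 10\right)\right) \left(-20\right) = \left(33 + 9 \cdot 13\right) \left(-20\right) = \left(33 + 117\right) \left(-20\right) = 150 \left(-20\right) = -3000$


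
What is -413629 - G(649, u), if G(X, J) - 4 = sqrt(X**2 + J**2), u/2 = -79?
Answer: -413633 - sqrt(446165) ≈ -4.1430e+5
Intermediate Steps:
u = -158 (u = 2*(-79) = -158)
G(X, J) = 4 + sqrt(J**2 + X**2) (G(X, J) = 4 + sqrt(X**2 + J**2) = 4 + sqrt(J**2 + X**2))
-413629 - G(649, u) = -413629 - (4 + sqrt((-158)**2 + 649**2)) = -413629 - (4 + sqrt(24964 + 421201)) = -413629 - (4 + sqrt(446165)) = -413629 + (-4 - sqrt(446165)) = -413633 - sqrt(446165)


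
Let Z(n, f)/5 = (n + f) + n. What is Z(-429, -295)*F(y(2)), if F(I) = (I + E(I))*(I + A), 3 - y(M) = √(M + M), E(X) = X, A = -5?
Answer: 46120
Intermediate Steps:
y(M) = 3 - √2*√M (y(M) = 3 - √(M + M) = 3 - √(2*M) = 3 - √2*√M)
F(I) = 2*I*(-5 + I) (F(I) = (I + I)*(I - 5) = (2*I)*(-5 + I) = 2*I*(-5 + I))
Z(n, f) = 5*f + 10*n (Z(n, f) = 5*((n + f) + n) = 5*((f + n) + n) = 5*(f + 2*n) = 5*f + 10*n)
Z(-429, -295)*F(y(2)) = (5*(-295) + 10*(-429))*(2*(3 - √2*√2)*(-5 + (3 - √2*√2))) = (-1475 - 4290)*(2*(3 - 2)*(-5 + (3 - 2))) = -11530*(-5 + 1) = -11530*(-4) = -5765*(-8) = 46120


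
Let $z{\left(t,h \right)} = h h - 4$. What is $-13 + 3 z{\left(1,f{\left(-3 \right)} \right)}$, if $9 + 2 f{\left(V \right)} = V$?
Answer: $83$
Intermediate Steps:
$f{\left(V \right)} = - \frac{9}{2} + \frac{V}{2}$
$z{\left(t,h \right)} = -4 + h^{2}$ ($z{\left(t,h \right)} = h^{2} - 4 = -4 + h^{2}$)
$-13 + 3 z{\left(1,f{\left(-3 \right)} \right)} = -13 + 3 \left(-4 + \left(- \frac{9}{2} + \frac{1}{2} \left(-3\right)\right)^{2}\right) = -13 + 3 \left(-4 + \left(- \frac{9}{2} - \frac{3}{2}\right)^{2}\right) = -13 + 3 \left(-4 + \left(-6\right)^{2}\right) = -13 + 3 \left(-4 + 36\right) = -13 + 3 \cdot 32 = -13 + 96 = 83$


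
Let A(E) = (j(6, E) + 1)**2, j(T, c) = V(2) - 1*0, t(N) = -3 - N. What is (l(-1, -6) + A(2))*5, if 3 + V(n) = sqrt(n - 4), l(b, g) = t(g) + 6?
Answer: 55 - 20*I*sqrt(2) ≈ 55.0 - 28.284*I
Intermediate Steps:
l(b, g) = 3 - g (l(b, g) = (-3 - g) + 6 = 3 - g)
V(n) = -3 + sqrt(-4 + n) (V(n) = -3 + sqrt(n - 4) = -3 + sqrt(-4 + n))
j(T, c) = -3 + I*sqrt(2) (j(T, c) = (-3 + sqrt(-4 + 2)) - 1*0 = (-3 + sqrt(-2)) + 0 = (-3 + I*sqrt(2)) + 0 = -3 + I*sqrt(2))
A(E) = (-2 + I*sqrt(2))**2 (A(E) = ((-3 + I*sqrt(2)) + 1)**2 = (-2 + I*sqrt(2))**2)
(l(-1, -6) + A(2))*5 = ((3 - 1*(-6)) + (2 - I*sqrt(2))**2)*5 = ((3 + 6) + (2 - I*sqrt(2))**2)*5 = (9 + (2 - I*sqrt(2))**2)*5 = 45 + 5*(2 - I*sqrt(2))**2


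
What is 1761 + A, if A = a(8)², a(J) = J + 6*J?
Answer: 4897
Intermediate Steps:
a(J) = 7*J
A = 3136 (A = (7*8)² = 56² = 3136)
1761 + A = 1761 + 3136 = 4897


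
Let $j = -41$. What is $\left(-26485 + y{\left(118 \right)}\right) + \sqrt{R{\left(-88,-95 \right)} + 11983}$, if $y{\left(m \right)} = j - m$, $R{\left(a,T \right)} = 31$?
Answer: $-26644 + \sqrt{12014} \approx -26534.0$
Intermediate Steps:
$y{\left(m \right)} = -41 - m$
$\left(-26485 + y{\left(118 \right)}\right) + \sqrt{R{\left(-88,-95 \right)} + 11983} = \left(-26485 - 159\right) + \sqrt{31 + 11983} = \left(-26485 - 159\right) + \sqrt{12014} = -26644 + \sqrt{12014}$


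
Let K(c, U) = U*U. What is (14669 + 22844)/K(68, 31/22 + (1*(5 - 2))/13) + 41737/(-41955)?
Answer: 18389443071869/1318351965 ≈ 13949.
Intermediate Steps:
K(c, U) = U²
(14669 + 22844)/K(68, 31/22 + (1*(5 - 2))/13) + 41737/(-41955) = (14669 + 22844)/((31/22 + (1*(5 - 2))/13)²) + 41737/(-41955) = 37513/((31*(1/22) + (1*3)*(1/13))²) + 41737*(-1/41955) = 37513/((31/22 + 3*(1/13))²) - 41737/41955 = 37513/((31/22 + 3/13)²) - 41737/41955 = 37513/((469/286)²) - 41737/41955 = 37513/(219961/81796) - 41737/41955 = 37513*(81796/219961) - 41737/41955 = 438344764/31423 - 41737/41955 = 18389443071869/1318351965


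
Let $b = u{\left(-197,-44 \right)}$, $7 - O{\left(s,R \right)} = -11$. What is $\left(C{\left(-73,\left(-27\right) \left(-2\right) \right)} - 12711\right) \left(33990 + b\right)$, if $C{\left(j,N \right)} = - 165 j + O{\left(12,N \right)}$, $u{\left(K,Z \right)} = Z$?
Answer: $-21997008$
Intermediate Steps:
$O{\left(s,R \right)} = 18$ ($O{\left(s,R \right)} = 7 - -11 = 7 + 11 = 18$)
$C{\left(j,N \right)} = 18 - 165 j$ ($C{\left(j,N \right)} = - 165 j + 18 = 18 - 165 j$)
$b = -44$
$\left(C{\left(-73,\left(-27\right) \left(-2\right) \right)} - 12711\right) \left(33990 + b\right) = \left(\left(18 - -12045\right) - 12711\right) \left(33990 - 44\right) = \left(\left(18 + 12045\right) - 12711\right) 33946 = \left(12063 - 12711\right) 33946 = \left(-648\right) 33946 = -21997008$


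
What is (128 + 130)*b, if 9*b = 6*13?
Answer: 2236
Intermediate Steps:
b = 26/3 (b = (6*13)/9 = (⅑)*78 = 26/3 ≈ 8.6667)
(128 + 130)*b = (128 + 130)*(26/3) = 258*(26/3) = 2236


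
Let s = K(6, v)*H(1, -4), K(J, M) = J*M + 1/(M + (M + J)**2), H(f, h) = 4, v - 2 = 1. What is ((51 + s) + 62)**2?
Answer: 15100996/441 ≈ 34243.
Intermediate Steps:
v = 3 (v = 2 + 1 = 3)
K(J, M) = 1/(M + (J + M)**2) + J*M (K(J, M) = J*M + 1/(M + (J + M)**2) = 1/(M + (J + M)**2) + J*M)
s = 1513/21 (s = ((1 + 6*3**2 + 6*3*(6 + 3)**2)/(3 + (6 + 3)**2))*4 = ((1 + 6*9 + 6*3*9**2)/(3 + 9**2))*4 = ((1 + 54 + 6*3*81)/(3 + 81))*4 = ((1 + 54 + 1458)/84)*4 = ((1/84)*1513)*4 = (1513/84)*4 = 1513/21 ≈ 72.048)
((51 + s) + 62)**2 = ((51 + 1513/21) + 62)**2 = (2584/21 + 62)**2 = (3886/21)**2 = 15100996/441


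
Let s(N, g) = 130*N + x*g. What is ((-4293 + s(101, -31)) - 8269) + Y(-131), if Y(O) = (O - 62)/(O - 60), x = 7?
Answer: 67234/191 ≈ 352.01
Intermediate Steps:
Y(O) = (-62 + O)/(-60 + O)
s(N, g) = 7*g + 130*N (s(N, g) = 130*N + 7*g = 7*g + 130*N)
((-4293 + s(101, -31)) - 8269) + Y(-131) = ((-4293 + (7*(-31) + 130*101)) - 8269) + (-62 - 131)/(-60 - 131) = ((-4293 + (-217 + 13130)) - 8269) - 193/(-191) = ((-4293 + 12913) - 8269) - 1/191*(-193) = (8620 - 8269) + 193/191 = 351 + 193/191 = 67234/191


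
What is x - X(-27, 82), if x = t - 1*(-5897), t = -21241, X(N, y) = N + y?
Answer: -15399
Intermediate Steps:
x = -15344 (x = -21241 - 1*(-5897) = -21241 + 5897 = -15344)
x - X(-27, 82) = -15344 - (-27 + 82) = -15344 - 1*55 = -15344 - 55 = -15399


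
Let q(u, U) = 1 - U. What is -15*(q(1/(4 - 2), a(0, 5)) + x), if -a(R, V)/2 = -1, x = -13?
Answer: 210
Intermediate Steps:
a(R, V) = 2 (a(R, V) = -2*(-1) = 2)
-15*(q(1/(4 - 2), a(0, 5)) + x) = -15*((1 - 1*2) - 13) = -15*((1 - 2) - 13) = -15*(-1 - 13) = -15*(-14) = 210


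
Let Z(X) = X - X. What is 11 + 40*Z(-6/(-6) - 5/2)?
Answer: 11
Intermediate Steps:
Z(X) = 0
11 + 40*Z(-6/(-6) - 5/2) = 11 + 40*0 = 11 + 0 = 11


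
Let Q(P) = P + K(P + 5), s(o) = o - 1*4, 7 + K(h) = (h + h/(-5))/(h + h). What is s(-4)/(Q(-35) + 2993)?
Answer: -40/14757 ≈ -0.0027106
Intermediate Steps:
K(h) = -33/5 (K(h) = -7 + (h + h/(-5))/(h + h) = -7 + (h + h*(-⅕))/((2*h)) = -7 + (h - h/5)*(1/(2*h)) = -7 + (4*h/5)*(1/(2*h)) = -7 + ⅖ = -33/5)
s(o) = -4 + o (s(o) = o - 4 = -4 + o)
Q(P) = -33/5 + P (Q(P) = P - 33/5 = -33/5 + P)
s(-4)/(Q(-35) + 2993) = (-4 - 4)/((-33/5 - 35) + 2993) = -8/(-208/5 + 2993) = -8/(14757/5) = (5/14757)*(-8) = -40/14757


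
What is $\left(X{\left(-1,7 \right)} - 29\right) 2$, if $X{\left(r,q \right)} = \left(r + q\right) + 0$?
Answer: $-46$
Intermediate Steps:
$X{\left(r,q \right)} = q + r$ ($X{\left(r,q \right)} = \left(q + r\right) + 0 = q + r$)
$\left(X{\left(-1,7 \right)} - 29\right) 2 = \left(\left(7 - 1\right) - 29\right) 2 = \left(6 - 29\right) 2 = \left(-23\right) 2 = -46$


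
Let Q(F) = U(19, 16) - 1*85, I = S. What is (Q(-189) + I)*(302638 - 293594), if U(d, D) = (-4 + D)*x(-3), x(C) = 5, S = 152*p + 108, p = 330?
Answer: 454397692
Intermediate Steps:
S = 50268 (S = 152*330 + 108 = 50160 + 108 = 50268)
U(d, D) = -20 + 5*D (U(d, D) = (-4 + D)*5 = -20 + 5*D)
I = 50268
Q(F) = -25 (Q(F) = (-20 + 5*16) - 1*85 = (-20 + 80) - 85 = 60 - 85 = -25)
(Q(-189) + I)*(302638 - 293594) = (-25 + 50268)*(302638 - 293594) = 50243*9044 = 454397692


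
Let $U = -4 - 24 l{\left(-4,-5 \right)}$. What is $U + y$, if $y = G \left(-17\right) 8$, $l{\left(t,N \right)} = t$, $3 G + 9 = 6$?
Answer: $228$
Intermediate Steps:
$G = -1$ ($G = -3 + \frac{1}{3} \cdot 6 = -3 + 2 = -1$)
$y = 136$ ($y = \left(-1\right) \left(-17\right) 8 = 17 \cdot 8 = 136$)
$U = 92$ ($U = -4 - -96 = -4 + 96 = 92$)
$U + y = 92 + 136 = 228$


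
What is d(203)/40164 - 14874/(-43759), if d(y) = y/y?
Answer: 597443095/1757536476 ≈ 0.33993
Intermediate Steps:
d(y) = 1
d(203)/40164 - 14874/(-43759) = 1/40164 - 14874/(-43759) = 1*(1/40164) - 14874*(-1/43759) = 1/40164 + 14874/43759 = 597443095/1757536476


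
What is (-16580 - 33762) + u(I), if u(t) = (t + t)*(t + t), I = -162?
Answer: 54634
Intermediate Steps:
u(t) = 4*t² (u(t) = (2*t)*(2*t) = 4*t²)
(-16580 - 33762) + u(I) = (-16580 - 33762) + 4*(-162)² = -50342 + 4*26244 = -50342 + 104976 = 54634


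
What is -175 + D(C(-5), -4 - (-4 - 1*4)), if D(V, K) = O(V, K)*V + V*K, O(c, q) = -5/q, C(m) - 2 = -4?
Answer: -361/2 ≈ -180.50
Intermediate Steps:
C(m) = -2 (C(m) = 2 - 4 = -2)
D(V, K) = K*V - 5*V/K (D(V, K) = (-5/K)*V + V*K = -5*V/K + K*V = K*V - 5*V/K)
-175 + D(C(-5), -4 - (-4 - 1*4)) = -175 - 2*(-5 + (-4 - (-4 - 1*4))²)/(-4 - (-4 - 1*4)) = -175 - 2*(-5 + (-4 - (-4 - 4))²)/(-4 - (-4 - 4)) = -175 - 2*(-5 + (-4 - 1*(-8))²)/(-4 - 1*(-8)) = -175 - 2*(-5 + (-4 + 8)²)/(-4 + 8) = -175 - 2*(-5 + 4²)/4 = -175 - 2*¼*(-5 + 16) = -175 - 2*¼*11 = -175 - 11/2 = -361/2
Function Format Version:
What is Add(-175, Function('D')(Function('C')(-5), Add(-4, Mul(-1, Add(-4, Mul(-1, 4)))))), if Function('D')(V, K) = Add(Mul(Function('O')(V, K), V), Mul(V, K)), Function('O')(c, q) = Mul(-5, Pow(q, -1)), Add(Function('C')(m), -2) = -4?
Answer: Rational(-361, 2) ≈ -180.50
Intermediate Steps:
Function('C')(m) = -2 (Function('C')(m) = Add(2, -4) = -2)
Function('D')(V, K) = Add(Mul(K, V), Mul(-5, V, Pow(K, -1))) (Function('D')(V, K) = Add(Mul(Mul(-5, Pow(K, -1)), V), Mul(V, K)) = Add(Mul(-5, V, Pow(K, -1)), Mul(K, V)) = Add(Mul(K, V), Mul(-5, V, Pow(K, -1))))
Add(-175, Function('D')(Function('C')(-5), Add(-4, Mul(-1, Add(-4, Mul(-1, 4)))))) = Add(-175, Mul(-2, Pow(Add(-4, Mul(-1, Add(-4, Mul(-1, 4)))), -1), Add(-5, Pow(Add(-4, Mul(-1, Add(-4, Mul(-1, 4)))), 2)))) = Add(-175, Mul(-2, Pow(Add(-4, Mul(-1, Add(-4, -4))), -1), Add(-5, Pow(Add(-4, Mul(-1, Add(-4, -4))), 2)))) = Add(-175, Mul(-2, Pow(Add(-4, Mul(-1, -8)), -1), Add(-5, Pow(Add(-4, Mul(-1, -8)), 2)))) = Add(-175, Mul(-2, Pow(Add(-4, 8), -1), Add(-5, Pow(Add(-4, 8), 2)))) = Add(-175, Mul(-2, Pow(4, -1), Add(-5, Pow(4, 2)))) = Add(-175, Mul(-2, Rational(1, 4), Add(-5, 16))) = Add(-175, Mul(-2, Rational(1, 4), 11)) = Add(-175, Rational(-11, 2)) = Rational(-361, 2)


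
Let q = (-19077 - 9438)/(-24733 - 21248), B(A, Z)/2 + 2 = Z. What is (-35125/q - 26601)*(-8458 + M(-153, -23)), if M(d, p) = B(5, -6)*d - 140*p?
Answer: 441491486040/1901 ≈ 2.3224e+8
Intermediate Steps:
B(A, Z) = -4 + 2*Z
q = 9505/15327 (q = -28515/(-45981) = -28515*(-1/45981) = 9505/15327 ≈ 0.62015)
M(d, p) = -140*p - 16*d (M(d, p) = (-4 + 2*(-6))*d - 140*p = (-4 - 12)*d - 140*p = -16*d - 140*p = -140*p - 16*d)
(-35125/q - 26601)*(-8458 + M(-153, -23)) = (-35125/9505/15327 - 26601)*(-8458 + (-140*(-23) - 16*(-153))) = (-35125*15327/9505 - 26601)*(-8458 + (3220 + 2448)) = (-107672175/1901 - 26601)*(-8458 + 5668) = -158240676/1901*(-2790) = 441491486040/1901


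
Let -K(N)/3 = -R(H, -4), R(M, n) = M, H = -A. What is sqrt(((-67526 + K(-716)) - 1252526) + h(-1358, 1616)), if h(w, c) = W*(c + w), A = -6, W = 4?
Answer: I*sqrt(1319002) ≈ 1148.5*I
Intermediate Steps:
H = 6 (H = -1*(-6) = 6)
h(w, c) = 4*c + 4*w (h(w, c) = 4*(c + w) = 4*c + 4*w)
K(N) = 18 (K(N) = -(-3)*6 = -3*(-6) = 18)
sqrt(((-67526 + K(-716)) - 1252526) + h(-1358, 1616)) = sqrt(((-67526 + 18) - 1252526) + (4*1616 + 4*(-1358))) = sqrt((-67508 - 1252526) + (6464 - 5432)) = sqrt(-1320034 + 1032) = sqrt(-1319002) = I*sqrt(1319002)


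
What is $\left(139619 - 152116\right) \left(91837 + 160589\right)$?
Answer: $-3154567722$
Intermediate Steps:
$\left(139619 - 152116\right) \left(91837 + 160589\right) = \left(-12497\right) 252426 = -3154567722$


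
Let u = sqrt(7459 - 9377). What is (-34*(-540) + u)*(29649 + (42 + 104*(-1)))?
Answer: 543217320 + 29587*I*sqrt(1918) ≈ 5.4322e+8 + 1.2958e+6*I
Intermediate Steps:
u = I*sqrt(1918) (u = sqrt(-1918) = I*sqrt(1918) ≈ 43.795*I)
(-34*(-540) + u)*(29649 + (42 + 104*(-1))) = (-34*(-540) + I*sqrt(1918))*(29649 + (42 + 104*(-1))) = (18360 + I*sqrt(1918))*(29649 + (42 - 104)) = (18360 + I*sqrt(1918))*(29649 - 62) = (18360 + I*sqrt(1918))*29587 = 543217320 + 29587*I*sqrt(1918)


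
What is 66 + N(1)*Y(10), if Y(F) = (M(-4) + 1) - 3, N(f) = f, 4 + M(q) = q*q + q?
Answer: 72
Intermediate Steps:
M(q) = -4 + q + q² (M(q) = -4 + (q*q + q) = -4 + (q² + q) = -4 + (q + q²) = -4 + q + q²)
Y(F) = 6 (Y(F) = ((-4 - 4 + (-4)²) + 1) - 3 = ((-4 - 4 + 16) + 1) - 3 = (8 + 1) - 3 = 9 - 3 = 6)
66 + N(1)*Y(10) = 66 + 1*6 = 66 + 6 = 72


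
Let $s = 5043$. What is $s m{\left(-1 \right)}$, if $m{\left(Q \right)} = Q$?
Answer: $-5043$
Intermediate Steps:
$s m{\left(-1 \right)} = 5043 \left(-1\right) = -5043$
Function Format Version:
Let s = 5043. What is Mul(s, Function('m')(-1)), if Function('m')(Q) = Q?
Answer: -5043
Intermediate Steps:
Mul(s, Function('m')(-1)) = Mul(5043, -1) = -5043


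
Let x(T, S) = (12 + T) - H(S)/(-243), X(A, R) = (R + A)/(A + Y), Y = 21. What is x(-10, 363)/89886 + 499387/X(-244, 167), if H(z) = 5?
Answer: 347490058106215/240265278 ≈ 1.4463e+6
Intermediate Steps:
X(A, R) = (A + R)/(21 + A) (X(A, R) = (R + A)/(A + 21) = (A + R)/(21 + A))
x(T, S) = 2921/243 + T (x(T, S) = (12 + T) - 5/(-243) = (12 + T) - 5*(-1)/243 = (12 + T) - 1*(-5/243) = (12 + T) + 5/243 = 2921/243 + T)
x(-10, 363)/89886 + 499387/X(-244, 167) = (2921/243 - 10)/89886 + 499387/(((-244 + 167)/(21 - 244))) = (491/243)*(1/89886) + 499387/((-77/(-223))) = 491/21842298 + 499387/((-1/223*(-77))) = 491/21842298 + 499387/(77/223) = 491/21842298 + 499387*(223/77) = 491/21842298 + 15909043/11 = 347490058106215/240265278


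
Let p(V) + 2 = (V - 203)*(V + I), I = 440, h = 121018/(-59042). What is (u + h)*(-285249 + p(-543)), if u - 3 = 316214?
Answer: -1945531509363324/29521 ≈ -6.5903e+10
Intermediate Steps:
u = 316217 (u = 3 + 316214 = 316217)
h = -60509/29521 (h = 121018*(-1/59042) = -60509/29521 ≈ -2.0497)
p(V) = -2 + (-203 + V)*(440 + V) (p(V) = -2 + (V - 203)*(V + 440) = -2 + (-203 + V)*(440 + V))
(u + h)*(-285249 + p(-543)) = (316217 - 60509/29521)*(-285249 + (-89322 + (-543)² + 237*(-543))) = 9334981548*(-285249 + (-89322 + 294849 - 128691))/29521 = 9334981548*(-285249 + 76836)/29521 = (9334981548/29521)*(-208413) = -1945531509363324/29521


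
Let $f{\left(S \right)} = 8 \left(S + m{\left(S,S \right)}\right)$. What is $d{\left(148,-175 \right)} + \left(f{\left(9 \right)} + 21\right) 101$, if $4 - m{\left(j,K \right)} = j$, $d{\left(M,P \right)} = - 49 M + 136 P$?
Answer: $-25699$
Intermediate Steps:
$m{\left(j,K \right)} = 4 - j$
$f{\left(S \right)} = 32$ ($f{\left(S \right)} = 8 \left(S - \left(-4 + S\right)\right) = 8 \cdot 4 = 32$)
$d{\left(148,-175 \right)} + \left(f{\left(9 \right)} + 21\right) 101 = \left(\left(-49\right) 148 + 136 \left(-175\right)\right) + \left(32 + 21\right) 101 = \left(-7252 - 23800\right) + 53 \cdot 101 = -31052 + 5353 = -25699$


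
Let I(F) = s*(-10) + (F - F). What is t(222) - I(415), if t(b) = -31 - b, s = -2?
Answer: -273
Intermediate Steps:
I(F) = 20 (I(F) = -2*(-10) + (F - F) = 20 + 0 = 20)
t(222) - I(415) = (-31 - 1*222) - 1*20 = (-31 - 222) - 20 = -253 - 20 = -273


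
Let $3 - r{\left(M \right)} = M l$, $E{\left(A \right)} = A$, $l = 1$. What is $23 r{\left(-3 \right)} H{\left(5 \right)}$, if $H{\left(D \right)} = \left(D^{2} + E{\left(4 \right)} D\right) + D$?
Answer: $6900$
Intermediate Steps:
$H{\left(D \right)} = D^{2} + 5 D$ ($H{\left(D \right)} = \left(D^{2} + 4 D\right) + D = D^{2} + 5 D$)
$r{\left(M \right)} = 3 - M$ ($r{\left(M \right)} = 3 - M 1 = 3 - M$)
$23 r{\left(-3 \right)} H{\left(5 \right)} = 23 \left(3 - -3\right) 5 \left(5 + 5\right) = 23 \left(3 + 3\right) 5 \cdot 10 = 23 \cdot 6 \cdot 50 = 138 \cdot 50 = 6900$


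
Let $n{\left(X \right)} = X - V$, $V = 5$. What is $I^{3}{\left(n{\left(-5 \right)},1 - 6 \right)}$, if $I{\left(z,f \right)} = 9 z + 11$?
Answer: $-493039$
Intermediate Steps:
$n{\left(X \right)} = -5 + X$ ($n{\left(X \right)} = X - 5 = -5 + X$)
$I{\left(z,f \right)} = 11 + 9 z$
$I^{3}{\left(n{\left(-5 \right)},1 - 6 \right)} = \left(11 + 9 \left(-5 - 5\right)\right)^{3} = \left(11 + 9 \left(-10\right)\right)^{3} = \left(11 - 90\right)^{3} = \left(-79\right)^{3} = -493039$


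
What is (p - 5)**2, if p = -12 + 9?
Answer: 64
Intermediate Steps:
p = -3
(p - 5)**2 = (-3 - 5)**2 = (-8)**2 = 64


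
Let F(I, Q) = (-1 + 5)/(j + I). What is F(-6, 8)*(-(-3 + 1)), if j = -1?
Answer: -8/7 ≈ -1.1429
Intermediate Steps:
F(I, Q) = 4/(-1 + I) (F(I, Q) = (-1 + 5)/(-1 + I) = 4/(-1 + I))
F(-6, 8)*(-(-3 + 1)) = (4/(-1 - 6))*(-(-3 + 1)) = (4/(-7))*(-1*(-2)) = (4*(-1/7))*2 = -4/7*2 = -8/7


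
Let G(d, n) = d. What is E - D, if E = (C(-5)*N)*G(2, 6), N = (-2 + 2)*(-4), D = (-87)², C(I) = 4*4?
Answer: -7569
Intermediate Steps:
C(I) = 16
D = 7569
N = 0 (N = 0*(-4) = 0)
E = 0 (E = (16*0)*2 = 0*2 = 0)
E - D = 0 - 1*7569 = 0 - 7569 = -7569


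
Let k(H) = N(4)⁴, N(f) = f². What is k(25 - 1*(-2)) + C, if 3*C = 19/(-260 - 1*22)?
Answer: 55443437/846 ≈ 65536.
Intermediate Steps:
C = -19/846 (C = (19/(-260 - 1*22))/3 = (19/(-260 - 22))/3 = (19/(-282))/3 = (19*(-1/282))/3 = (⅓)*(-19/282) = -19/846 ≈ -0.022459)
k(H) = 65536 (k(H) = (4²)⁴ = 16⁴ = 65536)
k(25 - 1*(-2)) + C = 65536 - 19/846 = 55443437/846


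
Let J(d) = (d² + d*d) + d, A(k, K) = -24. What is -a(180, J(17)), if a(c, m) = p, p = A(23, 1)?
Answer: 24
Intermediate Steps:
p = -24
J(d) = d + 2*d² (J(d) = (d² + d²) + d = 2*d² + d = d + 2*d²)
a(c, m) = -24
-a(180, J(17)) = -1*(-24) = 24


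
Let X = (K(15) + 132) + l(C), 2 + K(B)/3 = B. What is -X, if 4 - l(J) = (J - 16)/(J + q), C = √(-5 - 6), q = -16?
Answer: -174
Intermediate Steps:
C = I*√11 (C = √(-11) = I*√11 ≈ 3.3166*I)
l(J) = 3 (l(J) = 4 - (J - 16)/(J - 16) = 4 - (-16 + J)/(-16 + J) = 4 - 1*1 = 4 - 1 = 3)
K(B) = -6 + 3*B
X = 174 (X = ((-6 + 3*15) + 132) + 3 = ((-6 + 45) + 132) + 3 = (39 + 132) + 3 = 171 + 3 = 174)
-X = -1*174 = -174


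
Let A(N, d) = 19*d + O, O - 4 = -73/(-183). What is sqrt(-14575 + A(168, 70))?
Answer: I*sqrt(443414490)/183 ≈ 115.07*I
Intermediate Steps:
O = 805/183 (O = 4 - 73/(-183) = 4 - 73*(-1/183) = 4 + 73/183 = 805/183 ≈ 4.3989)
A(N, d) = 805/183 + 19*d (A(N, d) = 19*d + 805/183 = 805/183 + 19*d)
sqrt(-14575 + A(168, 70)) = sqrt(-14575 + (805/183 + 19*70)) = sqrt(-14575 + (805/183 + 1330)) = sqrt(-14575 + 244195/183) = sqrt(-2423030/183) = I*sqrt(443414490)/183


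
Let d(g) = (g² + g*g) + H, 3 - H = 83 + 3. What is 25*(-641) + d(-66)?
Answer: -7396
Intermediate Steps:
H = -83 (H = 3 - (83 + 3) = 3 - 1*86 = 3 - 86 = -83)
d(g) = -83 + 2*g² (d(g) = (g² + g*g) - 83 = (g² + g²) - 83 = 2*g² - 83 = -83 + 2*g²)
25*(-641) + d(-66) = 25*(-641) + (-83 + 2*(-66)²) = -16025 + (-83 + 2*4356) = -16025 + (-83 + 8712) = -16025 + 8629 = -7396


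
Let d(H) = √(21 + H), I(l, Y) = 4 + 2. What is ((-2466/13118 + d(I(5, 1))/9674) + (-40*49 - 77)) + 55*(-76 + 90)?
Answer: -8311486/6559 + 3*√3/9674 ≈ -1267.2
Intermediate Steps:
I(l, Y) = 6
((-2466/13118 + d(I(5, 1))/9674) + (-40*49 - 77)) + 55*(-76 + 90) = ((-2466/13118 + √(21 + 6)/9674) + (-40*49 - 77)) + 55*(-76 + 90) = ((-2466*1/13118 + √27*(1/9674)) + (-1960 - 77)) + 55*14 = ((-1233/6559 + (3*√3)*(1/9674)) - 2037) + 770 = ((-1233/6559 + 3*√3/9674) - 2037) + 770 = (-13361916/6559 + 3*√3/9674) + 770 = -8311486/6559 + 3*√3/9674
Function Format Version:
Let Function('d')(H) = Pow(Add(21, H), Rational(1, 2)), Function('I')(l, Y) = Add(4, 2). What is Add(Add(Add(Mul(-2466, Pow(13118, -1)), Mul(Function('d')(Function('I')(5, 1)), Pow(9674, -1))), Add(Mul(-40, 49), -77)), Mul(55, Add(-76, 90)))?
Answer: Add(Rational(-8311486, 6559), Mul(Rational(3, 9674), Pow(3, Rational(1, 2)))) ≈ -1267.2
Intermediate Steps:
Function('I')(l, Y) = 6
Add(Add(Add(Mul(-2466, Pow(13118, -1)), Mul(Function('d')(Function('I')(5, 1)), Pow(9674, -1))), Add(Mul(-40, 49), -77)), Mul(55, Add(-76, 90))) = Add(Add(Add(Mul(-2466, Pow(13118, -1)), Mul(Pow(Add(21, 6), Rational(1, 2)), Pow(9674, -1))), Add(Mul(-40, 49), -77)), Mul(55, Add(-76, 90))) = Add(Add(Add(Mul(-2466, Rational(1, 13118)), Mul(Pow(27, Rational(1, 2)), Rational(1, 9674))), Add(-1960, -77)), Mul(55, 14)) = Add(Add(Add(Rational(-1233, 6559), Mul(Mul(3, Pow(3, Rational(1, 2))), Rational(1, 9674))), -2037), 770) = Add(Add(Add(Rational(-1233, 6559), Mul(Rational(3, 9674), Pow(3, Rational(1, 2)))), -2037), 770) = Add(Add(Rational(-13361916, 6559), Mul(Rational(3, 9674), Pow(3, Rational(1, 2)))), 770) = Add(Rational(-8311486, 6559), Mul(Rational(3, 9674), Pow(3, Rational(1, 2))))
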